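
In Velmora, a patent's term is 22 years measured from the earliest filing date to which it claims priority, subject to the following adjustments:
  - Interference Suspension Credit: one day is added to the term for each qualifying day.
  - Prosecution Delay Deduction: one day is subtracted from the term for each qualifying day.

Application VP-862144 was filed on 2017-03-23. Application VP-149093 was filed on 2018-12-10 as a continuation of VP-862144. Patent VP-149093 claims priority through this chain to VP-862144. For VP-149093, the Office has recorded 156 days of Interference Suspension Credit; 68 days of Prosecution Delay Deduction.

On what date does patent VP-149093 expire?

2039-06-19

Earliest priority filing: 23 March 2017.
Base term: 23 March 2017 + 22 years → 23 March 2039.
Interference Suspension Credit: +156 days → 26 August 2039.
Prosecution Delay Deduction: −68 days → 19 June 2039.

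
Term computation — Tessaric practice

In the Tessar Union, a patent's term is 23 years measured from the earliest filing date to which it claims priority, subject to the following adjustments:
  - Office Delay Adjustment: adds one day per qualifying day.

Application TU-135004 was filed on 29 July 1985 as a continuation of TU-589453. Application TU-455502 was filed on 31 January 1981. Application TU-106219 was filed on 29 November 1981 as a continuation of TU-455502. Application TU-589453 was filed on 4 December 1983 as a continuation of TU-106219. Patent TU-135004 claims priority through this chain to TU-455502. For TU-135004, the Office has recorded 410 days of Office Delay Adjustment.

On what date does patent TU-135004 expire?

March 16, 2005

Earliest priority filing: 31 January 1981.
Base term: 31 January 1981 + 23 years → 31 January 2004.
Office Delay Adjustment: +410 days → 16 March 2005.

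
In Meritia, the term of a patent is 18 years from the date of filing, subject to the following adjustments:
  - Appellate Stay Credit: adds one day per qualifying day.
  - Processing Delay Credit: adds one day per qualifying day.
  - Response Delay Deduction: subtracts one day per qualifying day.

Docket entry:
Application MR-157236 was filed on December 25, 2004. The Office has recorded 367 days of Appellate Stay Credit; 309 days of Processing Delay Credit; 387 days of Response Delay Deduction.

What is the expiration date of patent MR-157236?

2023-10-10

Base term: filing date + 18 years → 25 December 2022.
Appellate Stay Credit: +367 days → 27 December 2023.
Processing Delay Credit: +309 days → 31 October 2024.
Response Delay Deduction: −387 days → 10 October 2023.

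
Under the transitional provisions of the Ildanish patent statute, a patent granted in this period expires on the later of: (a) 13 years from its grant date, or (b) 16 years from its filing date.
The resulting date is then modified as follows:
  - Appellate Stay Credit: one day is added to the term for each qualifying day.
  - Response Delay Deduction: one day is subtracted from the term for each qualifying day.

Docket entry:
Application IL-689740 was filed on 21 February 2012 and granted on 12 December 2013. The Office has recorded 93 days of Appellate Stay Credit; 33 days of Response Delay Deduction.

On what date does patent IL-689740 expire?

2028-04-21

(a) grant + 13 years → 12 December 2026.
(b) filing + 16 years → 21 February 2028.
Later of the two: 21 February 2028.
Appellate Stay Credit: +93 days → 24 May 2028.
Response Delay Deduction: −33 days → 21 April 2028.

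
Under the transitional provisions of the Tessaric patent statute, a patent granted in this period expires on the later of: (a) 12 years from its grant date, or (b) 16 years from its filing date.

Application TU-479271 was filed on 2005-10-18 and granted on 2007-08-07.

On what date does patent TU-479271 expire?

(a) grant + 12 years → 7 August 2019.
(b) filing + 16 years → 18 October 2021.
Later of the two: 18 October 2021.

2021-10-18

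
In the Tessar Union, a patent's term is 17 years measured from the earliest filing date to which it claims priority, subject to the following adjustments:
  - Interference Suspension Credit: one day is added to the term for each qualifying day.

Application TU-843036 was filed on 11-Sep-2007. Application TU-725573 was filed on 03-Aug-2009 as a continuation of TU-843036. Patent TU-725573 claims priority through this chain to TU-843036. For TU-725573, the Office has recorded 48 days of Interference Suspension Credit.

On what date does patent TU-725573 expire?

Earliest priority filing: 11 September 2007.
Base term: 11 September 2007 + 17 years → 11 September 2024.
Interference Suspension Credit: +48 days → 29 October 2024.

October 29, 2024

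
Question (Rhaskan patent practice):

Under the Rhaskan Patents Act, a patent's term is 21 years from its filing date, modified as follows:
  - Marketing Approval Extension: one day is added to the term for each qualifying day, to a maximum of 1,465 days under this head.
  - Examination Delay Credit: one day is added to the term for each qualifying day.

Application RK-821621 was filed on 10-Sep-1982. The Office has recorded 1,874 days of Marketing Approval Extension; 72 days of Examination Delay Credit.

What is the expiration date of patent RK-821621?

2007-11-25

Base term: filing date + 21 years → 10 September 2003.
Marketing Approval Extension: 1874 days claimed exceeds the 1465-day cap, so +1465 days → 14 September 2007.
Examination Delay Credit: +72 days → 25 November 2007.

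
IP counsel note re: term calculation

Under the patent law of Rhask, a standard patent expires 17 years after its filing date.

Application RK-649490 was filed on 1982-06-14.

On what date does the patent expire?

Filing date + 17 years → 14 June 1999.

1999-06-14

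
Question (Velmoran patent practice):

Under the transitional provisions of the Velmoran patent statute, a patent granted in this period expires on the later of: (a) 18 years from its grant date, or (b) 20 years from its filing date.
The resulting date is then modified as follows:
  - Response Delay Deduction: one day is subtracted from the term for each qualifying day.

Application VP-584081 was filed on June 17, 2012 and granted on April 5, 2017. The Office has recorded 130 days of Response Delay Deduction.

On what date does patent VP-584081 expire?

(a) grant + 18 years → 5 April 2035.
(b) filing + 20 years → 17 June 2032.
Later of the two: 5 April 2035.
Response Delay Deduction: −130 days → 26 November 2034.

November 26, 2034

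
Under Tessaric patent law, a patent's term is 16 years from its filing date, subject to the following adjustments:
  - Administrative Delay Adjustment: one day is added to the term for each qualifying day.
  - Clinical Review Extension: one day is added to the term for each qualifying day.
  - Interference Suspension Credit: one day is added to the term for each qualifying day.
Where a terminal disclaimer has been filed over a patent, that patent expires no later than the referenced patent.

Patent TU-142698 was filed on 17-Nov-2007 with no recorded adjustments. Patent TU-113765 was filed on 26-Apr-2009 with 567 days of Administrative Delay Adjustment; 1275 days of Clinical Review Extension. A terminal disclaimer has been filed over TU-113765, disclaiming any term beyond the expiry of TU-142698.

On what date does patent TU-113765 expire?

Natural term of TU-113765:
  Base: filing + 16 years → 26 April 2025.
  Administrative Delay Adjustment: +567 days → 14 November 2026.
  Clinical Review Extension: +1275 days → 12 May 2030.
Expiry of referenced patent TU-142698:
  Base: filing + 16 years → 17 November 2023.
Terminal disclaimer: TU-113765 expires on the earlier of 12 May 2030 and 17 November 2023.

November 17, 2023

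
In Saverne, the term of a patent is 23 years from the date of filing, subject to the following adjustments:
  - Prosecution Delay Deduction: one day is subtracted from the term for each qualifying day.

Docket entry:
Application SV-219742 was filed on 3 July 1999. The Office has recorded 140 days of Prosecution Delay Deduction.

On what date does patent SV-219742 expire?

2022-02-13

Base term: filing date + 23 years → 3 July 2022.
Prosecution Delay Deduction: −140 days → 13 February 2022.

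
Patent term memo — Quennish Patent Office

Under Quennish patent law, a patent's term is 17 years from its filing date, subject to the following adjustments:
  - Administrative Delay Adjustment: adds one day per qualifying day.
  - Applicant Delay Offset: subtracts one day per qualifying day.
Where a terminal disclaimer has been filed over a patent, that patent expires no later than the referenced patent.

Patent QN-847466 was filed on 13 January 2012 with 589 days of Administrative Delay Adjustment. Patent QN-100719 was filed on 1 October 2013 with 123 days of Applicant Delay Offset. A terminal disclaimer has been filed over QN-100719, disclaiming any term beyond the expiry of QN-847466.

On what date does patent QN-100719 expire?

Natural term of QN-100719:
  Base: filing + 17 years → 1 October 2030.
  Applicant Delay Offset: −123 days → 31 May 2030.
Expiry of referenced patent QN-847466:
  Base: filing + 17 years → 13 January 2029.
  Administrative Delay Adjustment: +589 days → 25 August 2030.
Terminal disclaimer: QN-100719 expires on the earlier of 31 May 2030 and 25 August 2030.

May 31, 2030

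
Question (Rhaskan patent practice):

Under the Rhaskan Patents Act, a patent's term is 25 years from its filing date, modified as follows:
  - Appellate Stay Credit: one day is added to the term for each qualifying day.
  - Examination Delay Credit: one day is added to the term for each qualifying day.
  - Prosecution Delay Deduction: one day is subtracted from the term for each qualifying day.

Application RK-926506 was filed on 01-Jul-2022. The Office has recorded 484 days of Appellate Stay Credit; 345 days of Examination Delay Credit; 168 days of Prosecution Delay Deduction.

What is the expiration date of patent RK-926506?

2049-04-22

Base term: filing date + 25 years → 1 July 2047.
Appellate Stay Credit: +484 days → 27 October 2048.
Examination Delay Credit: +345 days → 7 October 2049.
Prosecution Delay Deduction: −168 days → 22 April 2049.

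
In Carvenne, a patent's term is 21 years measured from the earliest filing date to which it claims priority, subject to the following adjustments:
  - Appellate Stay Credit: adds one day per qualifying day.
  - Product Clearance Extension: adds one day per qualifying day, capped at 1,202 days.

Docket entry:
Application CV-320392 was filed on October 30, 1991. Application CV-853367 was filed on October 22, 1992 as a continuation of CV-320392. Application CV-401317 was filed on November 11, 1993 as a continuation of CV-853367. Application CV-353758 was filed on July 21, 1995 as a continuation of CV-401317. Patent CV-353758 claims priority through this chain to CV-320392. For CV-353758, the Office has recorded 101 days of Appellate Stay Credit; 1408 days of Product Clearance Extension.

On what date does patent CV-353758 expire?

2016-05-25

Earliest priority filing: 30 October 1991.
Base term: 30 October 1991 + 21 years → 30 October 2012.
Appellate Stay Credit: +101 days → 8 February 2013.
Product Clearance Extension: 1408 days claimed exceeds the 1202-day cap, so +1202 days → 25 May 2016.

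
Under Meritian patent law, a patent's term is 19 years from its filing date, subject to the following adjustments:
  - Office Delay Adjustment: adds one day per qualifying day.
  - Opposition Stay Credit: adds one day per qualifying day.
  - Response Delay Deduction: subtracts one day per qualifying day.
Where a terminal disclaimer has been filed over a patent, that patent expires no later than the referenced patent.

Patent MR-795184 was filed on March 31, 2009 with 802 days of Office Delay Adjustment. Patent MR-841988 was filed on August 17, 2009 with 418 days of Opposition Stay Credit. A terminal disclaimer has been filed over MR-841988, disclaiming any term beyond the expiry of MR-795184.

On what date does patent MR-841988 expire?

Natural term of MR-841988:
  Base: filing + 19 years → 17 August 2028.
  Opposition Stay Credit: +418 days → 9 October 2029.
Expiry of referenced patent MR-795184:
  Base: filing + 19 years → 31 March 2028.
  Office Delay Adjustment: +802 days → 11 June 2030.
Terminal disclaimer: MR-841988 expires on the earlier of 9 October 2029 and 11 June 2030.

2029-10-09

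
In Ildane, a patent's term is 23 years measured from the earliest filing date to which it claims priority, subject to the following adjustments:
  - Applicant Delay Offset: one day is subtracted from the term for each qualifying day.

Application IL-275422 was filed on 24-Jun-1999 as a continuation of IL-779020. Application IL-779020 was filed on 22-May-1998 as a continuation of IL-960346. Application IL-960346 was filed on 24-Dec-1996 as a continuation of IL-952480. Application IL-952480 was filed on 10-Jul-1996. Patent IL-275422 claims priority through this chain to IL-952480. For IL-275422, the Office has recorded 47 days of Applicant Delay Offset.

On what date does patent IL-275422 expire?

2019-05-24

Earliest priority filing: 10 July 1996.
Base term: 10 July 1996 + 23 years → 10 July 2019.
Applicant Delay Offset: −47 days → 24 May 2019.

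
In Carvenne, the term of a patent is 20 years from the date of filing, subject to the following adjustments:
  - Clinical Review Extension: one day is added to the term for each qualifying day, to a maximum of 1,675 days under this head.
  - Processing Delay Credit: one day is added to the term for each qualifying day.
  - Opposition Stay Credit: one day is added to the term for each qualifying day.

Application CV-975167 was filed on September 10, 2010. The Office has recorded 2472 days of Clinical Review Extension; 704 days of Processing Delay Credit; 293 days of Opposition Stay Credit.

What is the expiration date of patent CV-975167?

Base term: filing date + 20 years → 10 September 2030.
Clinical Review Extension: 2472 days claimed exceeds the 1675-day cap, so +1675 days → 12 April 2035.
Processing Delay Credit: +704 days → 16 March 2037.
Opposition Stay Credit: +293 days → 3 January 2038.

January 3, 2038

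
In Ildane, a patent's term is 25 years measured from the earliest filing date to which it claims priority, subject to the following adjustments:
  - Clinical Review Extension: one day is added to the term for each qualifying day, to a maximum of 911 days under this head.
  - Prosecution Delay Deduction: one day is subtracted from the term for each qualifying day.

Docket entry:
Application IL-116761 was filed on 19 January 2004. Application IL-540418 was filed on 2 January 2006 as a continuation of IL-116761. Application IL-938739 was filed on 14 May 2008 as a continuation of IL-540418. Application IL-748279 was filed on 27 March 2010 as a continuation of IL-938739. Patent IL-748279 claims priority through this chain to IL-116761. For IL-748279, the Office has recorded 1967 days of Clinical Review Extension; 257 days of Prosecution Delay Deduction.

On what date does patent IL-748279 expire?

Earliest priority filing: 19 January 2004.
Base term: 19 January 2004 + 25 years → 19 January 2029.
Clinical Review Extension: 1967 days claimed exceeds the 911-day cap, so +911 days → 19 July 2031.
Prosecution Delay Deduction: −257 days → 4 November 2030.

2030-11-04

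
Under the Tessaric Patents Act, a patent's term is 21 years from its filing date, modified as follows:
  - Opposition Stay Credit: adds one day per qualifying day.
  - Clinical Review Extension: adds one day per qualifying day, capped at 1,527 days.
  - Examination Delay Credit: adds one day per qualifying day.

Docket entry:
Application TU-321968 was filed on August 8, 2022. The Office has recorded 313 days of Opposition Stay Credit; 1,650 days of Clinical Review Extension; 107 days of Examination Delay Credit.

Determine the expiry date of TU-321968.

Base term: filing date + 21 years → 8 August 2043.
Opposition Stay Credit: +313 days → 16 June 2044.
Clinical Review Extension: 1650 days claimed exceeds the 1527-day cap, so +1527 days → 21 August 2048.
Examination Delay Credit: +107 days → 6 December 2048.

December 6, 2048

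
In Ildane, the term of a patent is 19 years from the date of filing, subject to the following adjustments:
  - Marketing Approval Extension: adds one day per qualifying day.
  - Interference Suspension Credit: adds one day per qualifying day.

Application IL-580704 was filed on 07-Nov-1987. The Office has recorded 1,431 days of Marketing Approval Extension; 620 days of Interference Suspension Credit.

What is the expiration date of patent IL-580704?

Base term: filing date + 19 years → 7 November 2006.
Marketing Approval Extension: +1431 days → 8 October 2010.
Interference Suspension Credit: +620 days → 19 June 2012.

June 19, 2012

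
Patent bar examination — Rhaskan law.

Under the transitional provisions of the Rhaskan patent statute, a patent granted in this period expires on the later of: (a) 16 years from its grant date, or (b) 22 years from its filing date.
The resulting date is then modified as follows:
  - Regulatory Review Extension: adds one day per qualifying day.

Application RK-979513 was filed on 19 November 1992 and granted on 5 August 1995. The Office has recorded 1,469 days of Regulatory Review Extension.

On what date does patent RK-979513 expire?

(a) grant + 16 years → 5 August 2011.
(b) filing + 22 years → 19 November 2014.
Later of the two: 19 November 2014.
Regulatory Review Extension: +1469 days → 27 November 2018.

November 27, 2018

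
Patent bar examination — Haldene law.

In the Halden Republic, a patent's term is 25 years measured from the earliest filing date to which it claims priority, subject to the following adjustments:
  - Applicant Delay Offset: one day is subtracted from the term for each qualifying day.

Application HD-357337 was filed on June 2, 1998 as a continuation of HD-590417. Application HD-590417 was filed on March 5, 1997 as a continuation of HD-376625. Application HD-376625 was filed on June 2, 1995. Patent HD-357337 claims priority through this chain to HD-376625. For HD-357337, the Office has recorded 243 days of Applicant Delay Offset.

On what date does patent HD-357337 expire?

October 3, 2019

Earliest priority filing: 2 June 1995.
Base term: 2 June 1995 + 25 years → 2 June 2020.
Applicant Delay Offset: −243 days → 3 October 2019.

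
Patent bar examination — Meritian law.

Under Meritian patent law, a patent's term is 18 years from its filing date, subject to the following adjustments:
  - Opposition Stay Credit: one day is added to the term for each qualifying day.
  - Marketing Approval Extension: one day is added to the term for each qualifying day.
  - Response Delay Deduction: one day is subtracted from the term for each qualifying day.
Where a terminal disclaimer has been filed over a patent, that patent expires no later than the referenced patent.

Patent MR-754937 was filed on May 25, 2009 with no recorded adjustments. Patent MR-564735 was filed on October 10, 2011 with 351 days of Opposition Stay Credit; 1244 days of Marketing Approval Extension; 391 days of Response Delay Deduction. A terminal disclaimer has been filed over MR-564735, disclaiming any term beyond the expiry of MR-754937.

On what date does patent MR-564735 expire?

2027-05-25

Natural term of MR-564735:
  Base: filing + 18 years → 10 October 2029.
  Opposition Stay Credit: +351 days → 26 September 2030.
  Marketing Approval Extension: +1244 days → 21 February 2034.
  Response Delay Deduction: −391 days → 26 January 2033.
Expiry of referenced patent MR-754937:
  Base: filing + 18 years → 25 May 2027.
Terminal disclaimer: MR-564735 expires on the earlier of 26 January 2033 and 25 May 2027.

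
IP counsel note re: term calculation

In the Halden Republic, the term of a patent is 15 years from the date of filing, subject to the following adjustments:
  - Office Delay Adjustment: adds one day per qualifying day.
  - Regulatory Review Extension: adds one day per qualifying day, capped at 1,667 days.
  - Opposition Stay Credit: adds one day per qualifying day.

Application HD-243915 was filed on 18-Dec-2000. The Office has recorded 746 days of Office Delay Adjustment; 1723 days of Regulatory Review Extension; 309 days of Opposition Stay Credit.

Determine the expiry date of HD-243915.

June 1, 2023

Base term: filing date + 15 years → 18 December 2015.
Office Delay Adjustment: +746 days → 2 January 2018.
Regulatory Review Extension: 1723 days claimed exceeds the 1667-day cap, so +1667 days → 27 July 2022.
Opposition Stay Credit: +309 days → 1 June 2023.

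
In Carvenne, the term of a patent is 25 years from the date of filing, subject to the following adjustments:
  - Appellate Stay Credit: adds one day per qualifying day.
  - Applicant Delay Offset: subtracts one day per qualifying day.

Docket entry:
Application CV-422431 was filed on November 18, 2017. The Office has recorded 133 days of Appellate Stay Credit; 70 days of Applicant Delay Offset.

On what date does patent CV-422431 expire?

Base term: filing date + 25 years → 18 November 2042.
Appellate Stay Credit: +133 days → 31 March 2043.
Applicant Delay Offset: −70 days → 20 January 2043.

2043-01-20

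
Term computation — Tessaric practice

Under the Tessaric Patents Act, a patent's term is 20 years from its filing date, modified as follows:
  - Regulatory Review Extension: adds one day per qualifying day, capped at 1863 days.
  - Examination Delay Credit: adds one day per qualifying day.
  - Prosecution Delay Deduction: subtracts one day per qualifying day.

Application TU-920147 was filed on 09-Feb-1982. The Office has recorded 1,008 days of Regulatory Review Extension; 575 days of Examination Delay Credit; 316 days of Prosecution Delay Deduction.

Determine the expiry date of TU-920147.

Base term: filing date + 20 years → 9 February 2002.
Regulatory Review Extension: 1008 days (within the 1863-day cap) → +1008 days → 13 November 2004.
Examination Delay Credit: +575 days → 11 June 2006.
Prosecution Delay Deduction: −316 days → 30 July 2005.

2005-07-30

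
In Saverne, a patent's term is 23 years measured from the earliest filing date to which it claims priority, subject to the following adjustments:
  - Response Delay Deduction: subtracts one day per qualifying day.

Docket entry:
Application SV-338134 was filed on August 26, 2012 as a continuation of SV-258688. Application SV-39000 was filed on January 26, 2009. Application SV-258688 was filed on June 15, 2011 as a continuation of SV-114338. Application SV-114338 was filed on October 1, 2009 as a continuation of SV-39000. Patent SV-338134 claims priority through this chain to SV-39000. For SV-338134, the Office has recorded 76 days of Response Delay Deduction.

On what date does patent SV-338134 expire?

Earliest priority filing: 26 January 2009.
Base term: 26 January 2009 + 23 years → 26 January 2032.
Response Delay Deduction: −76 days → 11 November 2031.

November 11, 2031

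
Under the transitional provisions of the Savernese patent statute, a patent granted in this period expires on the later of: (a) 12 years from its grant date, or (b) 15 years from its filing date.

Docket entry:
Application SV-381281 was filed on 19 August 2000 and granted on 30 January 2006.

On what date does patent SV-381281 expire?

(a) grant + 12 years → 30 January 2018.
(b) filing + 15 years → 19 August 2015.
Later of the two: 30 January 2018.

January 30, 2018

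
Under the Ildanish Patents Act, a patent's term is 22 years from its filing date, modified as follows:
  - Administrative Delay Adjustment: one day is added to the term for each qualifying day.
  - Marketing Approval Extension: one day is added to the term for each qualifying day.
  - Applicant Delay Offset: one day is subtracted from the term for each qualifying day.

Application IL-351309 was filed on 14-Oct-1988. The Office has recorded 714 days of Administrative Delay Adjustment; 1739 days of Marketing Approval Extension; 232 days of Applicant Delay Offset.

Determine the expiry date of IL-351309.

2016-11-12

Base term: filing date + 22 years → 14 October 2010.
Administrative Delay Adjustment: +714 days → 27 September 2012.
Marketing Approval Extension: +1739 days → 2 July 2017.
Applicant Delay Offset: −232 days → 12 November 2016.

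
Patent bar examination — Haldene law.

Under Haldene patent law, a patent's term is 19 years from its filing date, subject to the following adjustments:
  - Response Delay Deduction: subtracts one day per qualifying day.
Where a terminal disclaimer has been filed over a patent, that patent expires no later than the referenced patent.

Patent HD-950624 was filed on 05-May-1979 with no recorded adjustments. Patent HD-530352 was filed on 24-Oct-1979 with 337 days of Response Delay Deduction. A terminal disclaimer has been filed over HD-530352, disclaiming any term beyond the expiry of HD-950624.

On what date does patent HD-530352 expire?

Natural term of HD-530352:
  Base: filing + 19 years → 24 October 1998.
  Response Delay Deduction: −337 days → 21 November 1997.
Expiry of referenced patent HD-950624:
  Base: filing + 19 years → 5 May 1998.
Terminal disclaimer: HD-530352 expires on the earlier of 21 November 1997 and 5 May 1998.

1997-11-21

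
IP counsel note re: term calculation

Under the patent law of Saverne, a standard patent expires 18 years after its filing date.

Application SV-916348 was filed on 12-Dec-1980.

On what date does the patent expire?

Filing date + 18 years → 12 December 1998.

December 12, 1998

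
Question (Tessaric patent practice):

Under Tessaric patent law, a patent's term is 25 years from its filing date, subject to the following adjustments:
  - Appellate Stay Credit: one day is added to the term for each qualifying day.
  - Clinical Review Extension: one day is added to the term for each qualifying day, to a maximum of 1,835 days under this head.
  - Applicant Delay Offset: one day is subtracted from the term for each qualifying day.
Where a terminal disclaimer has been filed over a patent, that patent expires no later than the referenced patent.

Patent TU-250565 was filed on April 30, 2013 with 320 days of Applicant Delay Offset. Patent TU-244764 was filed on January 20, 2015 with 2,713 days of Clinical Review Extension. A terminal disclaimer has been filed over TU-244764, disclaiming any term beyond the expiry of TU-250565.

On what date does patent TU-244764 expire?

June 14, 2037

Natural term of TU-244764:
  Base: filing + 25 years → 20 January 2040.
  Clinical Review Extension: 2713 days claimed exceeds the 1835-day cap, so +1835 days → 28 January 2045.
Expiry of referenced patent TU-250565:
  Base: filing + 25 years → 30 April 2038.
  Applicant Delay Offset: −320 days → 14 June 2037.
Terminal disclaimer: TU-244764 expires on the earlier of 28 January 2045 and 14 June 2037.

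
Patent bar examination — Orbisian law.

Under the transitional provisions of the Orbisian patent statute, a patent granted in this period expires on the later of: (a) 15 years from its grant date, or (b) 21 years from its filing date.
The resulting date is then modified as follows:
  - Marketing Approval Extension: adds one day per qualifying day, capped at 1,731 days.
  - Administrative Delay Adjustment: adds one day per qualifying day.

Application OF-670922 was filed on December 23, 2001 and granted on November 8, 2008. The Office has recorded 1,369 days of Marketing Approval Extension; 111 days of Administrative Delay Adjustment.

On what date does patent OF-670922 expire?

(a) grant + 15 years → 8 November 2023.
(b) filing + 21 years → 23 December 2022.
Later of the two: 8 November 2023.
Marketing Approval Extension: 1369 days (within the 1731-day cap) → +1369 days → 8 August 2027.
Administrative Delay Adjustment: +111 days → 27 November 2027.

November 27, 2027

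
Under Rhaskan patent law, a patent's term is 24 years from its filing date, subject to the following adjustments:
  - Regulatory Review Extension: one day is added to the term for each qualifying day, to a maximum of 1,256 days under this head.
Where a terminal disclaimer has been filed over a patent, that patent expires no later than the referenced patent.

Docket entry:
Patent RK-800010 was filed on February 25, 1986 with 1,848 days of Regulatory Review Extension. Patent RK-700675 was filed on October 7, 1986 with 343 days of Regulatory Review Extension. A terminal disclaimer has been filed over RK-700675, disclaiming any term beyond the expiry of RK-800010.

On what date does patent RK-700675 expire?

September 15, 2011

Natural term of RK-700675:
  Base: filing + 24 years → 7 October 2010.
  Regulatory Review Extension: 343 days (within the 1256-day cap) → +343 days → 15 September 2011.
Expiry of referenced patent RK-800010:
  Base: filing + 24 years → 25 February 2010.
  Regulatory Review Extension: 1848 days claimed exceeds the 1256-day cap, so +1256 days → 4 August 2013.
Terminal disclaimer: RK-700675 expires on the earlier of 15 September 2011 and 4 August 2013.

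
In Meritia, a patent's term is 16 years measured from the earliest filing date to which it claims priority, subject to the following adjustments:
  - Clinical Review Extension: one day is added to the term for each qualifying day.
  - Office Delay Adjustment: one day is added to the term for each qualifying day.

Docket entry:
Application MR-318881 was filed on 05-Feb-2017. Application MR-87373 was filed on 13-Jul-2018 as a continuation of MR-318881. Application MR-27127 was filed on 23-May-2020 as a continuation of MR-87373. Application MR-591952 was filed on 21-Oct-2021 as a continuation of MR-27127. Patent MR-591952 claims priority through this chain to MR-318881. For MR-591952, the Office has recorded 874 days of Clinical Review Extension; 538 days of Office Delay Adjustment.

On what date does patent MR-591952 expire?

December 18, 2036

Earliest priority filing: 5 February 2017.
Base term: 5 February 2017 + 16 years → 5 February 2033.
Clinical Review Extension: +874 days → 29 June 2035.
Office Delay Adjustment: +538 days → 18 December 2036.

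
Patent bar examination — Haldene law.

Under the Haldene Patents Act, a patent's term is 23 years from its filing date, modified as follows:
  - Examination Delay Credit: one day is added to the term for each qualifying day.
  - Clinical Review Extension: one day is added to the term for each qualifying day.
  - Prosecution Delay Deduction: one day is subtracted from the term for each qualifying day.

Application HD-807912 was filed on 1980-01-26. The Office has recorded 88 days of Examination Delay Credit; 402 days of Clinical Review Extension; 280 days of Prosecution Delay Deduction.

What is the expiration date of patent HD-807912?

2003-08-24

Base term: filing date + 23 years → 26 January 2003.
Examination Delay Credit: +88 days → 24 April 2003.
Clinical Review Extension: +402 days → 30 May 2004.
Prosecution Delay Deduction: −280 days → 24 August 2003.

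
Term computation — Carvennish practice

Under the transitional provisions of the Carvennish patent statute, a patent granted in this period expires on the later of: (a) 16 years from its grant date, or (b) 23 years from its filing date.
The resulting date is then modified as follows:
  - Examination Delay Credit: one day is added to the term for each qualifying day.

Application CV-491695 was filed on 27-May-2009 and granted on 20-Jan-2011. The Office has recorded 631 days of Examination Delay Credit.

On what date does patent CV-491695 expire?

(a) grant + 16 years → 20 January 2027.
(b) filing + 23 years → 27 May 2032.
Later of the two: 27 May 2032.
Examination Delay Credit: +631 days → 17 February 2034.

February 17, 2034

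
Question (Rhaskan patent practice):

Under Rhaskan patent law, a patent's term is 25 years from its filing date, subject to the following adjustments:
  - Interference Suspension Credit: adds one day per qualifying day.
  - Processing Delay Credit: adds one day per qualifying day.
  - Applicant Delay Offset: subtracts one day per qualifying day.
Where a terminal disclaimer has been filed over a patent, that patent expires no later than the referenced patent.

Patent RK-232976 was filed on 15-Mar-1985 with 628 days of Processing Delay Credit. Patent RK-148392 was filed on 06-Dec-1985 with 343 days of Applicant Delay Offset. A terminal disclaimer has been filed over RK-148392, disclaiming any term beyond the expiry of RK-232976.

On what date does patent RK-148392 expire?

Natural term of RK-148392:
  Base: filing + 25 years → 6 December 2010.
  Applicant Delay Offset: −343 days → 28 December 2009.
Expiry of referenced patent RK-232976:
  Base: filing + 25 years → 15 March 2010.
  Processing Delay Credit: +628 days → 3 December 2011.
Terminal disclaimer: RK-148392 expires on the earlier of 28 December 2009 and 3 December 2011.

2009-12-28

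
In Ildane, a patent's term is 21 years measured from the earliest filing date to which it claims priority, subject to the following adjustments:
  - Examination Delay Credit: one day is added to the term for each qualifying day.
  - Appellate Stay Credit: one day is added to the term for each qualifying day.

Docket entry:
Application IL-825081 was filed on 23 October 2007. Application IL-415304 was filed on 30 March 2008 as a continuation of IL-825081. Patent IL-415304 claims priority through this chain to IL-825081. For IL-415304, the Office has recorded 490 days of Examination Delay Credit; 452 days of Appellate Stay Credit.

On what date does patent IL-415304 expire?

May 23, 2031

Earliest priority filing: 23 October 2007.
Base term: 23 October 2007 + 21 years → 23 October 2028.
Examination Delay Credit: +490 days → 25 February 2030.
Appellate Stay Credit: +452 days → 23 May 2031.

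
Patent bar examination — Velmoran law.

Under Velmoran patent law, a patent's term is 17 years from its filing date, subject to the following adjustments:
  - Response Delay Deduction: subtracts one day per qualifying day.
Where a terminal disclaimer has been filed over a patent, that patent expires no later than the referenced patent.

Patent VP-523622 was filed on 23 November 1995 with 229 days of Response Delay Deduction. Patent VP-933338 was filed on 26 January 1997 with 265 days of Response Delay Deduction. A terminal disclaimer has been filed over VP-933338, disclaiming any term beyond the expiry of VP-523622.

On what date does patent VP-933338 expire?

2012-04-08

Natural term of VP-933338:
  Base: filing + 17 years → 26 January 2014.
  Response Delay Deduction: −265 days → 6 May 2013.
Expiry of referenced patent VP-523622:
  Base: filing + 17 years → 23 November 2012.
  Response Delay Deduction: −229 days → 8 April 2012.
Terminal disclaimer: VP-933338 expires on the earlier of 6 May 2013 and 8 April 2012.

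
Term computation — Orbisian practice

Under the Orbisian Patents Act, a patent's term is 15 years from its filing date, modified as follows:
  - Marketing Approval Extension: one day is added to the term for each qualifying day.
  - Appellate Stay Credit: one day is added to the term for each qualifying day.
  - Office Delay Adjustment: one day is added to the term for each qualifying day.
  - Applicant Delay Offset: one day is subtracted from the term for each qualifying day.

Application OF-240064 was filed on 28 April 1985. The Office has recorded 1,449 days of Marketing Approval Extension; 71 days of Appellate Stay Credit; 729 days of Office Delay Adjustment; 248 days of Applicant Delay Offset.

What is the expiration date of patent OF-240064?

Base term: filing date + 15 years → 28 April 2000.
Marketing Approval Extension: +1449 days → 16 April 2004.
Appellate Stay Credit: +71 days → 26 June 2004.
Office Delay Adjustment: +729 days → 25 June 2006.
Applicant Delay Offset: −248 days → 20 October 2005.

October 20, 2005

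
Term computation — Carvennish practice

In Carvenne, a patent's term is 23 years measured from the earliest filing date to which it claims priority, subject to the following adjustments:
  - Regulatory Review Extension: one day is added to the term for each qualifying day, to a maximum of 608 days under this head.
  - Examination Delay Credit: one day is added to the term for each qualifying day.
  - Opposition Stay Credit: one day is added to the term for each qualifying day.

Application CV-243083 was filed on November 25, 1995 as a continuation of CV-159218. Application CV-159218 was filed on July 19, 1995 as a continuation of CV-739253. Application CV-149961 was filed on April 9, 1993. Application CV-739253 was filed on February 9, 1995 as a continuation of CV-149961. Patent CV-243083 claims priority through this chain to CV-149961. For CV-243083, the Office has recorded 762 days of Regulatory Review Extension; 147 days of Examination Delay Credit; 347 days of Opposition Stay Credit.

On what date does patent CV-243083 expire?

2019-04-16

Earliest priority filing: 9 April 1993.
Base term: 9 April 1993 + 23 years → 9 April 2016.
Regulatory Review Extension: 762 days claimed exceeds the 608-day cap, so +608 days → 8 December 2017.
Examination Delay Credit: +147 days → 4 May 2018.
Opposition Stay Credit: +347 days → 16 April 2019.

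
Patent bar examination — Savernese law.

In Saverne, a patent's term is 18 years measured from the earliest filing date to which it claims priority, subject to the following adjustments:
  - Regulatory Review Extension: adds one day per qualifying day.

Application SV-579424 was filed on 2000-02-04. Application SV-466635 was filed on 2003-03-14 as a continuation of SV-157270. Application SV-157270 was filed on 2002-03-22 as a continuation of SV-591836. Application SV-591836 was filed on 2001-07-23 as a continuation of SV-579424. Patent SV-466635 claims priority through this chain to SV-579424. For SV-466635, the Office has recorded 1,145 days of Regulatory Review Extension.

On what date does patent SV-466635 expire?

2021-03-25

Earliest priority filing: 4 February 2000.
Base term: 4 February 2000 + 18 years → 4 February 2018.
Regulatory Review Extension: +1145 days → 25 March 2021.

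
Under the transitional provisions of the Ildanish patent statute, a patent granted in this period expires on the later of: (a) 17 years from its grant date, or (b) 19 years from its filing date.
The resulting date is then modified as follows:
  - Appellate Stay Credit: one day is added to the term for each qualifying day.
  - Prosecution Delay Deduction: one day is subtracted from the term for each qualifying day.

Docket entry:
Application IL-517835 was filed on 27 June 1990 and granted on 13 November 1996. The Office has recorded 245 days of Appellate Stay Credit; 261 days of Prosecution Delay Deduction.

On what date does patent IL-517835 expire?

(a) grant + 17 years → 13 November 2013.
(b) filing + 19 years → 27 June 2009.
Later of the two: 13 November 2013.
Appellate Stay Credit: +245 days → 16 July 2014.
Prosecution Delay Deduction: −261 days → 28 October 2013.

October 28, 2013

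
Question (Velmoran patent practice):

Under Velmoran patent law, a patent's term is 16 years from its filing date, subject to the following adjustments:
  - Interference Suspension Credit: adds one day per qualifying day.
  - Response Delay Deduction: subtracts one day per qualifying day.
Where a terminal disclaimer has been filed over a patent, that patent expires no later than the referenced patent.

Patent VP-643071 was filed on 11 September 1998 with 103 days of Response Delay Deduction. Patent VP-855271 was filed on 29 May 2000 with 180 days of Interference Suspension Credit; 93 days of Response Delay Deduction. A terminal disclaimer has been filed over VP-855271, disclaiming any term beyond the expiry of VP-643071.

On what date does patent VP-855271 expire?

May 31, 2014

Natural term of VP-855271:
  Base: filing + 16 years → 29 May 2016.
  Interference Suspension Credit: +180 days → 25 November 2016.
  Response Delay Deduction: −93 days → 24 August 2016.
Expiry of referenced patent VP-643071:
  Base: filing + 16 years → 11 September 2014.
  Response Delay Deduction: −103 days → 31 May 2014.
Terminal disclaimer: VP-855271 expires on the earlier of 24 August 2016 and 31 May 2014.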